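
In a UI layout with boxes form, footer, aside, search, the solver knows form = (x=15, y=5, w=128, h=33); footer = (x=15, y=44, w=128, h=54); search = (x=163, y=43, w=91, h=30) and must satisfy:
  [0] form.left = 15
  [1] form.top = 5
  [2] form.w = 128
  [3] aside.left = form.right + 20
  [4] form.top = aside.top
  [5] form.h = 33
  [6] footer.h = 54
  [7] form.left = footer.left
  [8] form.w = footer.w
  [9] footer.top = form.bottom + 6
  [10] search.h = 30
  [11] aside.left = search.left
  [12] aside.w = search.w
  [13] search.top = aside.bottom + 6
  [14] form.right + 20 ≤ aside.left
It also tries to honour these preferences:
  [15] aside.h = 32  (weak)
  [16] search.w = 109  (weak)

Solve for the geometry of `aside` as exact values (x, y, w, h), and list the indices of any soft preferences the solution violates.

1. aside.x = 163  [aside.left = form.right + 20]
2. aside.y = 5  [form.top = aside.top]
3. aside.w = 91  [aside.w = search.w]
4. aside.h = 32  [search.top = aside.bottom + 6]

aside = (x=163, y=5, w=91, h=32)
violated soft preferences: 16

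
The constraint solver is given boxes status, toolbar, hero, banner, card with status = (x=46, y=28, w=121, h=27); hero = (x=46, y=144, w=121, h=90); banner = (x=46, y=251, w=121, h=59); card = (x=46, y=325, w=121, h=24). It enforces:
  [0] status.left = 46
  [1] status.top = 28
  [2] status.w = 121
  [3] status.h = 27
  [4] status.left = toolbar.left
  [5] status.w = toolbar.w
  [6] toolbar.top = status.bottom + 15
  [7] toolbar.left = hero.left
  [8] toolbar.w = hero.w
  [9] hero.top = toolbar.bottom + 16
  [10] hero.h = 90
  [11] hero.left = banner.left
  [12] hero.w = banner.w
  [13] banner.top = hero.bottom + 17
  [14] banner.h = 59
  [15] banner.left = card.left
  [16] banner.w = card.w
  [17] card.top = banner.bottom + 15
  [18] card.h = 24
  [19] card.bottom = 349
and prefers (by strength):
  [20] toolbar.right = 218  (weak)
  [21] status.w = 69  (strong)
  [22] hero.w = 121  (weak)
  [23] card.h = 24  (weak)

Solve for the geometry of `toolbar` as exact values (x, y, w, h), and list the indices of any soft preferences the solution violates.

toolbar = (x=46, y=70, w=121, h=58)
violated soft preferences: 20, 21

1. toolbar.x = 46  [status.left = toolbar.left]
2. toolbar.w = 121  [status.w = toolbar.w]
3. toolbar.y = 70  [toolbar.top = status.bottom + 15]
4. toolbar.h = 58  [hero.top = toolbar.bottom + 16]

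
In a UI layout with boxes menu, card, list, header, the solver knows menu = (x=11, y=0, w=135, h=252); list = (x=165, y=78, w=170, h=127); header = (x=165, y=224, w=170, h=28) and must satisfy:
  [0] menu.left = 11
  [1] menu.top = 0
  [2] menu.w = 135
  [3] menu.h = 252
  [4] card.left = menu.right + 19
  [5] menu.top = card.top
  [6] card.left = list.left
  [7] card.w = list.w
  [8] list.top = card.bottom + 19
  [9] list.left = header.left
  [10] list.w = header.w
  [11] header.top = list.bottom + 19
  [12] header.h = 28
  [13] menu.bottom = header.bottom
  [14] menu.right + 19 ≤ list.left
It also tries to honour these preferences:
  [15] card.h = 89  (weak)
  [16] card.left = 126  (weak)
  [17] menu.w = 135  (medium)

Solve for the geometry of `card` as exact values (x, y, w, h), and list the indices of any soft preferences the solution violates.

card = (x=165, y=0, w=170, h=59)
violated soft preferences: 15, 16

1. card.x = 165  [card.left = menu.right + 19]
2. card.y = 0  [menu.top = card.top]
3. card.w = 170  [card.w = list.w]
4. card.h = 59  [list.top = card.bottom + 19]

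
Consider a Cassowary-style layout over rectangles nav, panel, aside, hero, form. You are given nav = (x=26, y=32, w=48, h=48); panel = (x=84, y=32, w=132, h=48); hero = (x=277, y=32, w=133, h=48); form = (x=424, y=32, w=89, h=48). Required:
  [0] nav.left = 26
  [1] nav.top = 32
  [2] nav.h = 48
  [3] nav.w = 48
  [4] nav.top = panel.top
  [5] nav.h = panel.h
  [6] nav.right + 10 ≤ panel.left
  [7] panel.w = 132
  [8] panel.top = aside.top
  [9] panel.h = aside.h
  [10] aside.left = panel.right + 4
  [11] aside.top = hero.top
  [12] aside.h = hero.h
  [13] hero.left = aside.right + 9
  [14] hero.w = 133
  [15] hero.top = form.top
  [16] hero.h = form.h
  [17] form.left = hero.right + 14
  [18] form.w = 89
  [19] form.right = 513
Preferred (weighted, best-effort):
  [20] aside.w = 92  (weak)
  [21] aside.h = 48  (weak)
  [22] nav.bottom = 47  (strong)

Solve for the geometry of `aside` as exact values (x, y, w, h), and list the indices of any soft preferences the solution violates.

1. aside.y = 32  [panel.top = aside.top]
2. aside.h = 48  [panel.h = aside.h]
3. aside.x = 220  [aside.left = panel.right + 4]
4. aside.w = 48  [hero.left = aside.right + 9]

aside = (x=220, y=32, w=48, h=48)
violated soft preferences: 20, 22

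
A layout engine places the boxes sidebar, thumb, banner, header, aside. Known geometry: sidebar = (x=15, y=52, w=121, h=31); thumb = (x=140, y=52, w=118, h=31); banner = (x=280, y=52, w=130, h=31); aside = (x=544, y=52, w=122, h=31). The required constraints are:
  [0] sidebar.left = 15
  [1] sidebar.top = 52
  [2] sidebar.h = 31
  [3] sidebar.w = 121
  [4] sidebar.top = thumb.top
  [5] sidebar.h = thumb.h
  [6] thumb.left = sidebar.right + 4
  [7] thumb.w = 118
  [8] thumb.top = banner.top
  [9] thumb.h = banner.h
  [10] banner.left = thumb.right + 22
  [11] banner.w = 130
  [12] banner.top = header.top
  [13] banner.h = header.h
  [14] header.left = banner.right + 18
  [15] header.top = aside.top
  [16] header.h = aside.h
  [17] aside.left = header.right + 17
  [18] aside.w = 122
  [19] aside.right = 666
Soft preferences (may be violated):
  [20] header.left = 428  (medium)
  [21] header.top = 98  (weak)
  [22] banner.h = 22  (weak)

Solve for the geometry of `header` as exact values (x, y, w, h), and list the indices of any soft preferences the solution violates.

header = (x=428, y=52, w=99, h=31)
violated soft preferences: 21, 22

1. header.y = 52  [banner.top = header.top]
2. header.h = 31  [banner.h = header.h]
3. header.x = 428  [header.left = banner.right + 18]
4. header.w = 99  [aside.left = header.right + 17]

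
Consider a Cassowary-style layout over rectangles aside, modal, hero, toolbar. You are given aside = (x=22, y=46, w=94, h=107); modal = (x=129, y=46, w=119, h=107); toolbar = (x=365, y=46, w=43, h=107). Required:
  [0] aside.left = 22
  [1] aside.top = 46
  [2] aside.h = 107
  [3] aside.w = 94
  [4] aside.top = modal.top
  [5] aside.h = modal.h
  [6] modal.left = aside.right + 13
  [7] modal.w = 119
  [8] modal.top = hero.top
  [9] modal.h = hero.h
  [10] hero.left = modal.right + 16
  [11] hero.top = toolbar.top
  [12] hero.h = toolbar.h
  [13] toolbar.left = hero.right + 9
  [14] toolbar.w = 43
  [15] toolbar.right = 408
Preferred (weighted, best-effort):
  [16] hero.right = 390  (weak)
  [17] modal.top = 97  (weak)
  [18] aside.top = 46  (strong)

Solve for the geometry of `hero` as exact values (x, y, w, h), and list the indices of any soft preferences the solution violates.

1. hero.y = 46  [modal.top = hero.top]
2. hero.h = 107  [modal.h = hero.h]
3. hero.x = 264  [hero.left = modal.right + 16]
4. hero.w = 92  [toolbar.left = hero.right + 9]

hero = (x=264, y=46, w=92, h=107)
violated soft preferences: 16, 17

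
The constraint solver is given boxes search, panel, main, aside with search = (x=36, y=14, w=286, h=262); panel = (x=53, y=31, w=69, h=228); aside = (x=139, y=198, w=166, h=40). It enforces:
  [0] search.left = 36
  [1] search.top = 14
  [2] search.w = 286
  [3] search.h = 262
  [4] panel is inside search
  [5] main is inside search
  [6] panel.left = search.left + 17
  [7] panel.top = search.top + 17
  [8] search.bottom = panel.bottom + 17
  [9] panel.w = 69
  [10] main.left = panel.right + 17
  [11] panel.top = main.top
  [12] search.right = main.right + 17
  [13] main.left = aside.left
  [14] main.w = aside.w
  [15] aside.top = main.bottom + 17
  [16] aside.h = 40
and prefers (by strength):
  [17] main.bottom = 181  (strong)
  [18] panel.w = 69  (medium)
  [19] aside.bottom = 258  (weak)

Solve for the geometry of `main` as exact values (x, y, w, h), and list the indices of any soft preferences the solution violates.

main = (x=139, y=31, w=166, h=150)
violated soft preferences: 19

1. main.x = 139  [main.left = panel.right + 17]
2. main.y = 31  [panel.top = main.top]
3. main.w = 166  [search.right = main.right + 17]
4. main.h = 150  [aside.top = main.bottom + 17]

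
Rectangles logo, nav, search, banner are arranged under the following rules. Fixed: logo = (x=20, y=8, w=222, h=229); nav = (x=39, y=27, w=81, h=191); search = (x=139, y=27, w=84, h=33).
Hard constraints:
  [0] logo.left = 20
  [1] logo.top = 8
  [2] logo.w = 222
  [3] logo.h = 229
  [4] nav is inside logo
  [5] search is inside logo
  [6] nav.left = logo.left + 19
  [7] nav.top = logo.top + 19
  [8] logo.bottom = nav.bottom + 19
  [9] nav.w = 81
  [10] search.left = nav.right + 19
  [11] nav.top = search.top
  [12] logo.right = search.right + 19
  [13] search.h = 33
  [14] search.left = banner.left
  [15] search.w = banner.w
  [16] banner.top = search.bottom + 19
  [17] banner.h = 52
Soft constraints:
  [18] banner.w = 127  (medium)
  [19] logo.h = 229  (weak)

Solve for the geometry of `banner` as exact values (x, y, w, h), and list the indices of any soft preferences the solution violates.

banner = (x=139, y=79, w=84, h=52)
violated soft preferences: 18

1. banner.x = 139  [search.left = banner.left]
2. banner.w = 84  [search.w = banner.w]
3. banner.y = 79  [banner.top = search.bottom + 19]
4. banner.h = 52  [banner.h = 52]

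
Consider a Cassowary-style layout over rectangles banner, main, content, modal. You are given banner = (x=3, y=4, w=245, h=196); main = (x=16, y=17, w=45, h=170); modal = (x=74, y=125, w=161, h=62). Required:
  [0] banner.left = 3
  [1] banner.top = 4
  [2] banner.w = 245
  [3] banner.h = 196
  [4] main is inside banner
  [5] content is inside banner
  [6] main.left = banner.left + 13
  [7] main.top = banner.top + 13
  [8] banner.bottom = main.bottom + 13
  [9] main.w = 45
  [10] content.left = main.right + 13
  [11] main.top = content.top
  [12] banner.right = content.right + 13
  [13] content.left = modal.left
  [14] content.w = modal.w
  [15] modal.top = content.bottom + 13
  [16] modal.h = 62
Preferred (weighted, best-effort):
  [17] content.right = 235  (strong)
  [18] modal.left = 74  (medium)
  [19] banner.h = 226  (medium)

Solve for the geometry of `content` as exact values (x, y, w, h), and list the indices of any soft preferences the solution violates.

1. content.x = 74  [content.left = main.right + 13]
2. content.y = 17  [main.top = content.top]
3. content.w = 161  [banner.right = content.right + 13]
4. content.h = 95  [modal.top = content.bottom + 13]

content = (x=74, y=17, w=161, h=95)
violated soft preferences: 19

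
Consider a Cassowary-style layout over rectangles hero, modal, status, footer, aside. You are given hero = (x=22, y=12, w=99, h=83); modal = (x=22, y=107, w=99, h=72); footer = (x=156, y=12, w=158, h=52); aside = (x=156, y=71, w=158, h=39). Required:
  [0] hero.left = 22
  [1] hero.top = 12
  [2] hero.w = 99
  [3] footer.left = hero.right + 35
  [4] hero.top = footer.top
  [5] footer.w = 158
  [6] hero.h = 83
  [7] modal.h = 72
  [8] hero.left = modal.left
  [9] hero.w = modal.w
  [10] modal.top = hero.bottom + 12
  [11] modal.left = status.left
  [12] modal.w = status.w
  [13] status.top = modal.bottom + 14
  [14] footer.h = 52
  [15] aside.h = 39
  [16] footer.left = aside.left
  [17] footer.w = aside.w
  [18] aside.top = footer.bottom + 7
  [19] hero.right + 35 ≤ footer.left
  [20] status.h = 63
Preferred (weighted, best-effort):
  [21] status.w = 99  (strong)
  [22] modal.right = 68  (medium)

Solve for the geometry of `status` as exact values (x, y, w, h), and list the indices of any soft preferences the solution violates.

status = (x=22, y=193, w=99, h=63)
violated soft preferences: 22

1. status.x = 22  [modal.left = status.left]
2. status.w = 99  [modal.w = status.w]
3. status.y = 193  [status.top = modal.bottom + 14]
4. status.h = 63  [status.h = 63]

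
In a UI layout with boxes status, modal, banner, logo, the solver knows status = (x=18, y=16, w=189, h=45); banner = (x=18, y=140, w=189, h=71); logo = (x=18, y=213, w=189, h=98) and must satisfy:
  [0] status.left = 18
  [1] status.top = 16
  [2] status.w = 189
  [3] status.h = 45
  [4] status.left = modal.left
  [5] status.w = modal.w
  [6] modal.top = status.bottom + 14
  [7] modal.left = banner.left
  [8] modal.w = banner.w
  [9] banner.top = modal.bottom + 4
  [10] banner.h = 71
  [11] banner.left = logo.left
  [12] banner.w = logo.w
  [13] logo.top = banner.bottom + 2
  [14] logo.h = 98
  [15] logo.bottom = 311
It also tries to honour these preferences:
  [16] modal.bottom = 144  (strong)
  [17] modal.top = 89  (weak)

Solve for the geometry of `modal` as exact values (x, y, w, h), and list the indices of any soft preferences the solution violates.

1. modal.x = 18  [status.left = modal.left]
2. modal.w = 189  [status.w = modal.w]
3. modal.y = 75  [modal.top = status.bottom + 14]
4. modal.h = 61  [banner.top = modal.bottom + 4]

modal = (x=18, y=75, w=189, h=61)
violated soft preferences: 16, 17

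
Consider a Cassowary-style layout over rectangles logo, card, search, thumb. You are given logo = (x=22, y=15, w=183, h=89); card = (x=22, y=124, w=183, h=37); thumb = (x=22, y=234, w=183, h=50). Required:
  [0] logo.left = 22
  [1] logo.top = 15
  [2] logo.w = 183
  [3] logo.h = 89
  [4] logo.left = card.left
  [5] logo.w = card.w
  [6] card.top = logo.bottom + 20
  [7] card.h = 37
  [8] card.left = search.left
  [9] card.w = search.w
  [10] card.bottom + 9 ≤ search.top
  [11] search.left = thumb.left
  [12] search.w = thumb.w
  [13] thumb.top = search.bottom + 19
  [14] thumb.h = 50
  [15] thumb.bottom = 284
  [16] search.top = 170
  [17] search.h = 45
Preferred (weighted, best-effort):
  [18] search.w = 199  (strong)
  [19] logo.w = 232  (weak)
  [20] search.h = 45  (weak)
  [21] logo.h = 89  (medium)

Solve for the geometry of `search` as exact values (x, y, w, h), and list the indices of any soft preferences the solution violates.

1. search.x = 22  [card.left = search.left]
2. search.w = 183  [card.w = search.w]
3. search.y = 170  [search.top = 170]
4. search.h = 45  [search.h = 45]

search = (x=22, y=170, w=183, h=45)
violated soft preferences: 18, 19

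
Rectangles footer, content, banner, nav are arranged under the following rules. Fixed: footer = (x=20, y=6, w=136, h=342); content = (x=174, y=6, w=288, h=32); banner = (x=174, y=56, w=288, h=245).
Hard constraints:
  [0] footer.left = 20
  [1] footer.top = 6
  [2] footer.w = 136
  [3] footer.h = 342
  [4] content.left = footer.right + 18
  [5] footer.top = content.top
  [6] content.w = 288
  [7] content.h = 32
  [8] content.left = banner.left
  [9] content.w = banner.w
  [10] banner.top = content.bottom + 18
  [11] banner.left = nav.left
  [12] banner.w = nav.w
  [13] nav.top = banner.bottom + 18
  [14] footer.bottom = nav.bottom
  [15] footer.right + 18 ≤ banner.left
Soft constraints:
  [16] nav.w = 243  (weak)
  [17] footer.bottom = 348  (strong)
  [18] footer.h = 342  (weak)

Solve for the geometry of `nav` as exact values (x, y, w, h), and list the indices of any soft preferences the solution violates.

1. nav.x = 174  [banner.left = nav.left]
2. nav.w = 288  [banner.w = nav.w]
3. nav.y = 319  [nav.top = banner.bottom + 18]
4. nav.h = 29  [footer.bottom = nav.bottom]

nav = (x=174, y=319, w=288, h=29)
violated soft preferences: 16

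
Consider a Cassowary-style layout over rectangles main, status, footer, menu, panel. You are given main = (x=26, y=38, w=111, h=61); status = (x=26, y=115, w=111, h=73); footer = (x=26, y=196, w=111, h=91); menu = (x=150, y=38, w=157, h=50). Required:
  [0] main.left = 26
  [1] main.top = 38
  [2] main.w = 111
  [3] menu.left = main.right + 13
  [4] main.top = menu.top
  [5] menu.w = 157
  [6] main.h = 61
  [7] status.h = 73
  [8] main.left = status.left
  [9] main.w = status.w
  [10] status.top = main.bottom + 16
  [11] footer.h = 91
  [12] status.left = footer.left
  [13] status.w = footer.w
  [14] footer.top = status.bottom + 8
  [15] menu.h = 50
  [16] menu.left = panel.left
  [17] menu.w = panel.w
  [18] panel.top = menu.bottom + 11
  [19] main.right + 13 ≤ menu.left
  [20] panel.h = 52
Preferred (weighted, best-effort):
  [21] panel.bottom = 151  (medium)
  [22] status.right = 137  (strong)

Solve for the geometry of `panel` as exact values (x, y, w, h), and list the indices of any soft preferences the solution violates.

1. panel.x = 150  [menu.left = panel.left]
2. panel.w = 157  [menu.w = panel.w]
3. panel.y = 99  [panel.top = menu.bottom + 11]
4. panel.h = 52  [panel.h = 52]

panel = (x=150, y=99, w=157, h=52)
violated soft preferences: none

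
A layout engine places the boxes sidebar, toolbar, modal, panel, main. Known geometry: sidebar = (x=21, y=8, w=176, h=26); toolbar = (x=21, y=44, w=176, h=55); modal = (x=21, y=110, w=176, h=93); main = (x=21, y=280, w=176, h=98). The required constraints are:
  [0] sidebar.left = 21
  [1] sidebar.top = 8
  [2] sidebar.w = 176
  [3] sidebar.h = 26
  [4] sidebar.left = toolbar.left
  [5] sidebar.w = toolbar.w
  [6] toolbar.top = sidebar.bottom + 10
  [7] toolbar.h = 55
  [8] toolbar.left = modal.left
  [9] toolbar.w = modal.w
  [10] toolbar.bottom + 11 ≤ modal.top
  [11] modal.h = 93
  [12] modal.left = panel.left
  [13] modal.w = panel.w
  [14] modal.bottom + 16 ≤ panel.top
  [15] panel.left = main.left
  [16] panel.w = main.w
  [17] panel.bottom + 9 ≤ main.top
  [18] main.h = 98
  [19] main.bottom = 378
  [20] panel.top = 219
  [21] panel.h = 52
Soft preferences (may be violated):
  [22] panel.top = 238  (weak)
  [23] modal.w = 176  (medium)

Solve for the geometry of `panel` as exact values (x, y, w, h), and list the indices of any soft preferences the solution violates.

panel = (x=21, y=219, w=176, h=52)
violated soft preferences: 22

1. panel.x = 21  [modal.left = panel.left]
2. panel.w = 176  [modal.w = panel.w]
3. panel.y = 219  [panel.top = 219]
4. panel.h = 52  [panel.h = 52]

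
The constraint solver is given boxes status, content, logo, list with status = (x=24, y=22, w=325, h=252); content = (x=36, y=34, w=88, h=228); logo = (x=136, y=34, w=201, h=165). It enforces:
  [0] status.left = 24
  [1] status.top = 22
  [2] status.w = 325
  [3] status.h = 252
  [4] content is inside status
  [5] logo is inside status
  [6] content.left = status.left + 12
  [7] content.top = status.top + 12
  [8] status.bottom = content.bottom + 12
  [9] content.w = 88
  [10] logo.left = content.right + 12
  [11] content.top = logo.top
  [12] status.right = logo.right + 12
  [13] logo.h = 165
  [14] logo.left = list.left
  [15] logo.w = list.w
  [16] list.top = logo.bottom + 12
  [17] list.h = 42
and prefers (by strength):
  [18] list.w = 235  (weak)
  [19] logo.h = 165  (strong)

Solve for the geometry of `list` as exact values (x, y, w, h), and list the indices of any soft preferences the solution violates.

list = (x=136, y=211, w=201, h=42)
violated soft preferences: 18

1. list.x = 136  [logo.left = list.left]
2. list.w = 201  [logo.w = list.w]
3. list.y = 211  [list.top = logo.bottom + 12]
4. list.h = 42  [list.h = 42]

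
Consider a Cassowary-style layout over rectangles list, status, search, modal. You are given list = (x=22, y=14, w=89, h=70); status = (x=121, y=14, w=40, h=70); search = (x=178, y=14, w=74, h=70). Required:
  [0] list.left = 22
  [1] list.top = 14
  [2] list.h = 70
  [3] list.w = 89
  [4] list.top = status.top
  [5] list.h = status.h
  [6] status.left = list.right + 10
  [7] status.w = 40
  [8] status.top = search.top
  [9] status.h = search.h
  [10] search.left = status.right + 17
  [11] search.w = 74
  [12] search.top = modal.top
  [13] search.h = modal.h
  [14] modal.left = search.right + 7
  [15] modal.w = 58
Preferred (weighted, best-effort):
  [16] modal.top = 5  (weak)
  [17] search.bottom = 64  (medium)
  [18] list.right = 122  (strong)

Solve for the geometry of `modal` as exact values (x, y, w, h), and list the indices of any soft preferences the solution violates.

modal = (x=259, y=14, w=58, h=70)
violated soft preferences: 16, 17, 18

1. modal.y = 14  [search.top = modal.top]
2. modal.h = 70  [search.h = modal.h]
3. modal.x = 259  [modal.left = search.right + 7]
4. modal.w = 58  [modal.w = 58]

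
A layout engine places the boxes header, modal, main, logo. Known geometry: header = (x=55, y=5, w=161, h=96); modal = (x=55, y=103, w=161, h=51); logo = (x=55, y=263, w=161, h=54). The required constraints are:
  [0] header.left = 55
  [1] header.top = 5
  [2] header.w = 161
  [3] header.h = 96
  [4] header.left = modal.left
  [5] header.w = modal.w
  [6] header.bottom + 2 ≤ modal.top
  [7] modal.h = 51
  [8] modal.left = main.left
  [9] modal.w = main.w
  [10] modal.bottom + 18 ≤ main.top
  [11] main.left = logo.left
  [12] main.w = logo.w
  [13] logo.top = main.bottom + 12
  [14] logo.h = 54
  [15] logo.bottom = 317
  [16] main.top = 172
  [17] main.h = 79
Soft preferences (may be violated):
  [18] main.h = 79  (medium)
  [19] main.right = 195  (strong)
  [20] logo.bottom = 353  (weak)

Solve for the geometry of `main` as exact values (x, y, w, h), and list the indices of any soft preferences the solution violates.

main = (x=55, y=172, w=161, h=79)
violated soft preferences: 19, 20

1. main.x = 55  [modal.left = main.left]
2. main.w = 161  [modal.w = main.w]
3. main.y = 172  [main.top = 172]
4. main.h = 79  [main.h = 79]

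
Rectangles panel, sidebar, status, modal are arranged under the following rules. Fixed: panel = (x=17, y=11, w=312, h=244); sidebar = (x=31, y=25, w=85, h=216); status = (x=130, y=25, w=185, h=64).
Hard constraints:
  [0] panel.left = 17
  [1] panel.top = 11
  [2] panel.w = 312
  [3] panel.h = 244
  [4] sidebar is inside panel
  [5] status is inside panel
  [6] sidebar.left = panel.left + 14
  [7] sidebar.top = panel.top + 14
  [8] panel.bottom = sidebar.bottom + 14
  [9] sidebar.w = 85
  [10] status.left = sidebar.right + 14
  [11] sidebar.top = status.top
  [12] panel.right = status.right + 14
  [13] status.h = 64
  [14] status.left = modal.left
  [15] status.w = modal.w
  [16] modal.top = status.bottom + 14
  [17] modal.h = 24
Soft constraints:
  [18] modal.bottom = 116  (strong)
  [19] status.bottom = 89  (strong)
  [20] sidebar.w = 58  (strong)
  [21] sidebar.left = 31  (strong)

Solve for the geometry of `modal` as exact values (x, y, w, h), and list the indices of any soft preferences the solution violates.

modal = (x=130, y=103, w=185, h=24)
violated soft preferences: 18, 20

1. modal.x = 130  [status.left = modal.left]
2. modal.w = 185  [status.w = modal.w]
3. modal.y = 103  [modal.top = status.bottom + 14]
4. modal.h = 24  [modal.h = 24]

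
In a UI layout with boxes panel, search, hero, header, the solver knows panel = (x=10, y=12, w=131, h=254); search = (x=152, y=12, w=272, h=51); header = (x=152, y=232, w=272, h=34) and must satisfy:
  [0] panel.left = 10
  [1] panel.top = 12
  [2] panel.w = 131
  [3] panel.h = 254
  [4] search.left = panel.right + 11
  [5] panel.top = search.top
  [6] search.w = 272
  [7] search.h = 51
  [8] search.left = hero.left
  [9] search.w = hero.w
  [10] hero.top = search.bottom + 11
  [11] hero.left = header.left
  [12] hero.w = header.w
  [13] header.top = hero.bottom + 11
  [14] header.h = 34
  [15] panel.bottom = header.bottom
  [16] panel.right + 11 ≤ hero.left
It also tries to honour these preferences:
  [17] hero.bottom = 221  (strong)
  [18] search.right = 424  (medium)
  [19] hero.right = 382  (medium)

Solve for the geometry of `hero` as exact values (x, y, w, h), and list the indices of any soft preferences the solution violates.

1. hero.x = 152  [search.left = hero.left]
2. hero.w = 272  [search.w = hero.w]
3. hero.y = 74  [hero.top = search.bottom + 11]
4. hero.h = 147  [header.top = hero.bottom + 11]

hero = (x=152, y=74, w=272, h=147)
violated soft preferences: 19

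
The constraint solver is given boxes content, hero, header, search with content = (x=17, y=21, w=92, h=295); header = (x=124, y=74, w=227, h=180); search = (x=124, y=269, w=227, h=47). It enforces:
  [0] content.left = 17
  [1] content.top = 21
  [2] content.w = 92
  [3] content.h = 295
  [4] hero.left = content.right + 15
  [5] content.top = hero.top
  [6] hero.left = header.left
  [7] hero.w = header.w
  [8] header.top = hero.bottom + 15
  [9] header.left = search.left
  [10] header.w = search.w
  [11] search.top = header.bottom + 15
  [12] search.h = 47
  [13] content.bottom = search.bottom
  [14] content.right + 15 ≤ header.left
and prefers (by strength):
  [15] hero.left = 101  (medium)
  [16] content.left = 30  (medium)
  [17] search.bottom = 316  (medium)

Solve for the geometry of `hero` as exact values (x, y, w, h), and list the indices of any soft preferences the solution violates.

hero = (x=124, y=21, w=227, h=38)
violated soft preferences: 15, 16

1. hero.x = 124  [hero.left = content.right + 15]
2. hero.y = 21  [content.top = hero.top]
3. hero.w = 227  [hero.w = header.w]
4. hero.h = 38  [header.top = hero.bottom + 15]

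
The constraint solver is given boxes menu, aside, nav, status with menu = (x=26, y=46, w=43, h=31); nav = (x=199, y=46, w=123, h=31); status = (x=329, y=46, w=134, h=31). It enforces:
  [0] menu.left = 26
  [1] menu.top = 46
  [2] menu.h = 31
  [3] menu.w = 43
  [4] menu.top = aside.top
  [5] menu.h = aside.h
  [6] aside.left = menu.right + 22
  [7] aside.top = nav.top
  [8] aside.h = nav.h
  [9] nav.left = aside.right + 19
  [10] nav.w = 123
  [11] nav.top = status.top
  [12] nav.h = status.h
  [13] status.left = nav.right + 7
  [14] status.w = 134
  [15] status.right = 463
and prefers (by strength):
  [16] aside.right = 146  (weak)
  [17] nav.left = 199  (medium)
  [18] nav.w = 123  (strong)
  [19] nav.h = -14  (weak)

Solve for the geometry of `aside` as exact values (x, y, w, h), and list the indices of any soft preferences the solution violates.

1. aside.y = 46  [menu.top = aside.top]
2. aside.h = 31  [menu.h = aside.h]
3. aside.x = 91  [aside.left = menu.right + 22]
4. aside.w = 89  [nav.left = aside.right + 19]

aside = (x=91, y=46, w=89, h=31)
violated soft preferences: 16, 19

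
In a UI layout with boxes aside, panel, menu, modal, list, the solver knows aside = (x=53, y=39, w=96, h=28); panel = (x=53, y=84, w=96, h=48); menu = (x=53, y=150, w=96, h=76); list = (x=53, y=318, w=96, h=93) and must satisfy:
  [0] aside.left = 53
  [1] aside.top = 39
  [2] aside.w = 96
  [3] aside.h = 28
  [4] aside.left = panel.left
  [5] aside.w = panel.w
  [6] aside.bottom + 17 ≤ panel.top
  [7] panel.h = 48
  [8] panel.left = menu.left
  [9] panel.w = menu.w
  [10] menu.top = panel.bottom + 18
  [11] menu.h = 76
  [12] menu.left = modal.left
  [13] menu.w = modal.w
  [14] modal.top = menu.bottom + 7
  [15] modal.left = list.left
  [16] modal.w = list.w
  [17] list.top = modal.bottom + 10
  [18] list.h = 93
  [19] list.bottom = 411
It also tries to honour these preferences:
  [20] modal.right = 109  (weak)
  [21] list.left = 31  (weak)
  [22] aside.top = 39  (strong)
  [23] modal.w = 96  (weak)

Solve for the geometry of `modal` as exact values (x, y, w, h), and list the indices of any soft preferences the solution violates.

1. modal.x = 53  [menu.left = modal.left]
2. modal.w = 96  [menu.w = modal.w]
3. modal.y = 233  [modal.top = menu.bottom + 7]
4. modal.h = 75  [list.top = modal.bottom + 10]

modal = (x=53, y=233, w=96, h=75)
violated soft preferences: 20, 21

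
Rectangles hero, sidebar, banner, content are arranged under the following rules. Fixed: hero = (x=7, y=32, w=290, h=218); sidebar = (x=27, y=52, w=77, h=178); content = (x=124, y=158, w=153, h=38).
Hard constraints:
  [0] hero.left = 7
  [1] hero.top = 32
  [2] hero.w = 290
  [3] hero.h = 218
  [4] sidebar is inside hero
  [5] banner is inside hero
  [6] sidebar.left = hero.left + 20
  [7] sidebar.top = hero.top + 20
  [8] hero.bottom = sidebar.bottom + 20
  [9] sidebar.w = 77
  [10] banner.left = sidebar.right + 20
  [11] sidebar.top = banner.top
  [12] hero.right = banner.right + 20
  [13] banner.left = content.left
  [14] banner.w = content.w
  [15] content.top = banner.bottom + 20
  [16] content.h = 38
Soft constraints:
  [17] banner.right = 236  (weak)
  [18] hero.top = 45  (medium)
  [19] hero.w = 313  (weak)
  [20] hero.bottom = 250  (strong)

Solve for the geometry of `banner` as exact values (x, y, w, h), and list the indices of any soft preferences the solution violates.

banner = (x=124, y=52, w=153, h=86)
violated soft preferences: 17, 18, 19

1. banner.x = 124  [banner.left = sidebar.right + 20]
2. banner.y = 52  [sidebar.top = banner.top]
3. banner.w = 153  [hero.right = banner.right + 20]
4. banner.h = 86  [content.top = banner.bottom + 20]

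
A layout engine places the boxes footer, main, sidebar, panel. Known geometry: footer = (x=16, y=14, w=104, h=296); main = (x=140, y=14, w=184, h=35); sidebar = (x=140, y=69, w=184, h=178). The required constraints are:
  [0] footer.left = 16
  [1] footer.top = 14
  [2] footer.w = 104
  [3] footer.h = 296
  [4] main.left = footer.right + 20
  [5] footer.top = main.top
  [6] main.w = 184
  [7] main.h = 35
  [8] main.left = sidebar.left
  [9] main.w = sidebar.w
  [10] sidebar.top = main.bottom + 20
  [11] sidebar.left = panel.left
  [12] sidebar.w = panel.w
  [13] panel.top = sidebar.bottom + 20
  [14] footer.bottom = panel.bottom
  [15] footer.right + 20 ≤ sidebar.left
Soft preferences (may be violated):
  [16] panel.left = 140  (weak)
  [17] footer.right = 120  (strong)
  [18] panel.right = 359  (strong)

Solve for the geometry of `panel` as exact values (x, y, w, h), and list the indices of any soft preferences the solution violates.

panel = (x=140, y=267, w=184, h=43)
violated soft preferences: 18

1. panel.x = 140  [sidebar.left = panel.left]
2. panel.w = 184  [sidebar.w = panel.w]
3. panel.y = 267  [panel.top = sidebar.bottom + 20]
4. panel.h = 43  [footer.bottom = panel.bottom]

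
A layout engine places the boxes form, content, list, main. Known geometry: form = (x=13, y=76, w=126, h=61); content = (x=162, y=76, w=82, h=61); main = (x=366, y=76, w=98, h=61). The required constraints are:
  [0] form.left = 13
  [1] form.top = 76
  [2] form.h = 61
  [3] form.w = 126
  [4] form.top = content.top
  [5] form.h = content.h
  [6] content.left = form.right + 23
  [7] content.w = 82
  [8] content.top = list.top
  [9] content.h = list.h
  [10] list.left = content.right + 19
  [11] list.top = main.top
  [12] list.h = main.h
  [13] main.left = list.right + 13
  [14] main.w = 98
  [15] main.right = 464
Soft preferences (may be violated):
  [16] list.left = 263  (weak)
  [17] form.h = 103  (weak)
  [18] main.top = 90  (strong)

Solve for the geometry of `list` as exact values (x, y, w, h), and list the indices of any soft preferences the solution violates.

list = (x=263, y=76, w=90, h=61)
violated soft preferences: 17, 18

1. list.y = 76  [content.top = list.top]
2. list.h = 61  [content.h = list.h]
3. list.x = 263  [list.left = content.right + 19]
4. list.w = 90  [main.left = list.right + 13]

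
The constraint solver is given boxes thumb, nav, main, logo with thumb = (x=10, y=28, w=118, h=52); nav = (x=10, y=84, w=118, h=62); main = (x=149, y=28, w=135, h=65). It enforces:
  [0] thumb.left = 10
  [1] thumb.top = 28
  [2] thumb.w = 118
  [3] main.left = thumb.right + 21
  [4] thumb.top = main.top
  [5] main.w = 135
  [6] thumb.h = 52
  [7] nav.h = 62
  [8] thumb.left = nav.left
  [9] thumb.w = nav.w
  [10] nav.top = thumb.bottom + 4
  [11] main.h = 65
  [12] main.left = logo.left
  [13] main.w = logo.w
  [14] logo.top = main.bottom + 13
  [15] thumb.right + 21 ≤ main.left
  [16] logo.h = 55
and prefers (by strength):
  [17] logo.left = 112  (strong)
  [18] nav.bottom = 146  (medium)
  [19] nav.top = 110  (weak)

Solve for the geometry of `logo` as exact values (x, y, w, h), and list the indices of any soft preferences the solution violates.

logo = (x=149, y=106, w=135, h=55)
violated soft preferences: 17, 19

1. logo.x = 149  [main.left = logo.left]
2. logo.w = 135  [main.w = logo.w]
3. logo.y = 106  [logo.top = main.bottom + 13]
4. logo.h = 55  [logo.h = 55]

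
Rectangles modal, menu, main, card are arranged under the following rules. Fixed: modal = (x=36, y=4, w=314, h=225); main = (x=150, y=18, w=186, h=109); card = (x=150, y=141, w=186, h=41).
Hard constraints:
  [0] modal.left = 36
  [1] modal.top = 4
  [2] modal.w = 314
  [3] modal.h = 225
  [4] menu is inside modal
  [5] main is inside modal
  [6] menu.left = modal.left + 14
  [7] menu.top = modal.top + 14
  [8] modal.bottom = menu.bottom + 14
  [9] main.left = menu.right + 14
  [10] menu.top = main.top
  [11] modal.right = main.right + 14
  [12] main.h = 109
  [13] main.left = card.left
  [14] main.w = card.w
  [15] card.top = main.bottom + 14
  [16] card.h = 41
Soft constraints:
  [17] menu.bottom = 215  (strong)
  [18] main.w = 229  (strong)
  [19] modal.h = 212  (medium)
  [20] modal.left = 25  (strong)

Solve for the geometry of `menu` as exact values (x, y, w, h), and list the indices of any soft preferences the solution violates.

1. menu.x = 50  [menu.left = modal.left + 14]
2. menu.y = 18  [menu.top = modal.top + 14]
3. menu.h = 197  [modal.bottom = menu.bottom + 14]
4. menu.w = 86  [main.left = menu.right + 14]

menu = (x=50, y=18, w=86, h=197)
violated soft preferences: 18, 19, 20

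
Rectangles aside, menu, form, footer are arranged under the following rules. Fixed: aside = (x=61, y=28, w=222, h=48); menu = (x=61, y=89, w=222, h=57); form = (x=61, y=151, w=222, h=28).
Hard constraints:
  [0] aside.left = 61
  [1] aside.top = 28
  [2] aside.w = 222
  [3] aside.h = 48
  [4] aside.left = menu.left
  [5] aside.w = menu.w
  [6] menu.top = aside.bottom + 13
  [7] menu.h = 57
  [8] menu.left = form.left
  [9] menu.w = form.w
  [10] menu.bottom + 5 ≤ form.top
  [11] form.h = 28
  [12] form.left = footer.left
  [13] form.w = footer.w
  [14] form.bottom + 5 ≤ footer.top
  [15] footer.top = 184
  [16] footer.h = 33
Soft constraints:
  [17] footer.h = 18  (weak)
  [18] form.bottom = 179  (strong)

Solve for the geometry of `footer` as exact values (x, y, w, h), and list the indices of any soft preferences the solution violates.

footer = (x=61, y=184, w=222, h=33)
violated soft preferences: 17

1. footer.x = 61  [form.left = footer.left]
2. footer.w = 222  [form.w = footer.w]
3. footer.y = 184  [footer.top = 184]
4. footer.h = 33  [footer.h = 33]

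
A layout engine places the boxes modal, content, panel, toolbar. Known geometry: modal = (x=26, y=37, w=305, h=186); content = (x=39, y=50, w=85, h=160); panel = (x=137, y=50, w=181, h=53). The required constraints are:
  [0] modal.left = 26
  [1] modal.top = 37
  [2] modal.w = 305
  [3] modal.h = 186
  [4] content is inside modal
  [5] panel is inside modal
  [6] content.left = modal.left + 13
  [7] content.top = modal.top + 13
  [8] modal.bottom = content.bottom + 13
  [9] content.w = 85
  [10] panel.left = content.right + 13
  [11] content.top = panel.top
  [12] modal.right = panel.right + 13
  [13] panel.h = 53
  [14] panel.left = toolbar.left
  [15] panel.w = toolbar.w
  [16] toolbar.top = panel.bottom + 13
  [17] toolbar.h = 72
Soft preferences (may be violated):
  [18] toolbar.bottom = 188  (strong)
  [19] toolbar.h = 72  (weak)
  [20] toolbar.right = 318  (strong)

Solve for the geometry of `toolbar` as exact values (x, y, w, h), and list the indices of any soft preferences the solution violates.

toolbar = (x=137, y=116, w=181, h=72)
violated soft preferences: none

1. toolbar.x = 137  [panel.left = toolbar.left]
2. toolbar.w = 181  [panel.w = toolbar.w]
3. toolbar.y = 116  [toolbar.top = panel.bottom + 13]
4. toolbar.h = 72  [toolbar.h = 72]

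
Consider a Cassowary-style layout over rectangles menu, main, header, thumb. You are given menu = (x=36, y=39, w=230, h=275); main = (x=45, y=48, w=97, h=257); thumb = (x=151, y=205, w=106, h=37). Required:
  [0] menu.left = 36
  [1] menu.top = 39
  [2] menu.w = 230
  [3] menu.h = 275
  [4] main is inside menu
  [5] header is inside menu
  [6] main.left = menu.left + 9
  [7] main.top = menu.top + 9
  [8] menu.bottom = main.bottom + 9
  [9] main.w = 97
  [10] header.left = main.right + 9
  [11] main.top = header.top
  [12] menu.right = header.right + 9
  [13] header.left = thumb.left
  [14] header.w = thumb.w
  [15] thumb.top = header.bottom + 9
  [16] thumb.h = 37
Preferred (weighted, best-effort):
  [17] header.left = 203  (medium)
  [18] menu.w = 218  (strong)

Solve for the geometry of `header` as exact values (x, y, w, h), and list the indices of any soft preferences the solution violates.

header = (x=151, y=48, w=106, h=148)
violated soft preferences: 17, 18

1. header.x = 151  [header.left = main.right + 9]
2. header.y = 48  [main.top = header.top]
3. header.w = 106  [menu.right = header.right + 9]
4. header.h = 148  [thumb.top = header.bottom + 9]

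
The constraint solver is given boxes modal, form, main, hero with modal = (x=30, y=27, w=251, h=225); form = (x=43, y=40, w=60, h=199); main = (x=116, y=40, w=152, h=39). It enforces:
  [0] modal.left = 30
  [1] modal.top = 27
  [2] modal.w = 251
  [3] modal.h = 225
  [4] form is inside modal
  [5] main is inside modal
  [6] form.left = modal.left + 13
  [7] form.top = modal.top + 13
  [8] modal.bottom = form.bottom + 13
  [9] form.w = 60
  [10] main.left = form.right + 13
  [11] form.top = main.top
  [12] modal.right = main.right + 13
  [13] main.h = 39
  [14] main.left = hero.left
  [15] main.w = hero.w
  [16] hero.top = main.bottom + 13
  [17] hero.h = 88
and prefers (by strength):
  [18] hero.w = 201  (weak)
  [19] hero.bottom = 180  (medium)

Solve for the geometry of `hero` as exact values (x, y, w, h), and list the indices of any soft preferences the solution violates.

hero = (x=116, y=92, w=152, h=88)
violated soft preferences: 18

1. hero.x = 116  [main.left = hero.left]
2. hero.w = 152  [main.w = hero.w]
3. hero.y = 92  [hero.top = main.bottom + 13]
4. hero.h = 88  [hero.h = 88]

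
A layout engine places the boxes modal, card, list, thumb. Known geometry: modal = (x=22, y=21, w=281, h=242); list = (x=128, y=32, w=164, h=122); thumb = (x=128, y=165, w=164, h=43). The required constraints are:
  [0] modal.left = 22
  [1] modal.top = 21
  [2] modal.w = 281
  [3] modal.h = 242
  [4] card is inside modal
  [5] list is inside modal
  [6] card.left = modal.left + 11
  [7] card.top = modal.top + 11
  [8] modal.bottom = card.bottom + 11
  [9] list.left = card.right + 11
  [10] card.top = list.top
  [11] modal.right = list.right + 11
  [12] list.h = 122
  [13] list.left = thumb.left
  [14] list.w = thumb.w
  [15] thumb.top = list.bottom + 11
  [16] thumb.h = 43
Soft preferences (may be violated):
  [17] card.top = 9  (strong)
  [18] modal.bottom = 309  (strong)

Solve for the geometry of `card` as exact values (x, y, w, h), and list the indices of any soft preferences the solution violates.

card = (x=33, y=32, w=84, h=220)
violated soft preferences: 17, 18

1. card.x = 33  [card.left = modal.left + 11]
2. card.y = 32  [card.top = modal.top + 11]
3. card.h = 220  [modal.bottom = card.bottom + 11]
4. card.w = 84  [list.left = card.right + 11]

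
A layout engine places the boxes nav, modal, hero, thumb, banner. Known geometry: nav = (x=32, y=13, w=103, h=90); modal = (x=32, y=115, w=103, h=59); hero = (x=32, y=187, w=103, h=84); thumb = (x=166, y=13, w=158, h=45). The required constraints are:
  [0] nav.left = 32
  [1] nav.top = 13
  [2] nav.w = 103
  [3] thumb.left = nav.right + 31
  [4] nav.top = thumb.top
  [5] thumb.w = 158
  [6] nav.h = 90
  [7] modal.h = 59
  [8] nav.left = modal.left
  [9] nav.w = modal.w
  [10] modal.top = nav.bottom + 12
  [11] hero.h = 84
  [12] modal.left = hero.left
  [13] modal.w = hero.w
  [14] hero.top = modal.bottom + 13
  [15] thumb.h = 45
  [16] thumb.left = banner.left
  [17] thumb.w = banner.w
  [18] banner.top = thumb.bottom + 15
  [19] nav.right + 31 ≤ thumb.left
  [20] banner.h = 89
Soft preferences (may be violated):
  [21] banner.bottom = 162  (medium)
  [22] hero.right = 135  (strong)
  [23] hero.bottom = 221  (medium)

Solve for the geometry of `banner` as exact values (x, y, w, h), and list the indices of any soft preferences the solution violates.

banner = (x=166, y=73, w=158, h=89)
violated soft preferences: 23

1. banner.x = 166  [thumb.left = banner.left]
2. banner.w = 158  [thumb.w = banner.w]
3. banner.y = 73  [banner.top = thumb.bottom + 15]
4. banner.h = 89  [banner.h = 89]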